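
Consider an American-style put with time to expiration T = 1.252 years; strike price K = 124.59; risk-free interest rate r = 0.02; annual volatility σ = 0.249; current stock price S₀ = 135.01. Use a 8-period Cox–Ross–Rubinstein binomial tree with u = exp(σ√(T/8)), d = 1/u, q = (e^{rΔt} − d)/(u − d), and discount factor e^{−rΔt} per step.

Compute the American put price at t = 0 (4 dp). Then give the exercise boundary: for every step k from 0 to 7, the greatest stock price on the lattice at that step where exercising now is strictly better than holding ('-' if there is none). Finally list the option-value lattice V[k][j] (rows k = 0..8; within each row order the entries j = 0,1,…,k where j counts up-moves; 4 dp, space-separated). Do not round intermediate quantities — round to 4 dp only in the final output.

params: Δt=0.15650 u=1.10352 d=0.90619 q=0.49128 e^(-rΔt)=0.99687
t_8 payoffs: 63.1960 49.8271 33.5471 13.7221 0.0000 0.0000 0.0000 0.0000 0.0000
t_7: node(7,0) S=67.7495 payoff=56.8405 vs cont=56.4512 → 56.8405 [stop]  node(7,1) S=82.5023 payoff=42.0877 vs cont=41.6984 → 42.0877 [stop]  node(7,2) S=100.4676 payoff=24.1224 vs cont=23.7331 → 24.1224 [stop]  node(7,3) S=122.3449 payoff=2.2451 vs cont=6.9589 → 6.9589 [wait]  node(7,4) S=148.9862 payoff=0.0000 vs cont=0.0000 → 0.0000 [wait]  node(7,5) S=181.4287 payoff=0.0000 vs cont=0.0000 → 0.0000 [wait]  node(7,6) S=220.9357 payoff=0.0000 vs cont=0.0000 → 0.0000 [wait]  node(7,7) S=269.0456 payoff=0.0000 vs cont=0.0000 → 0.0000 [wait]  ⇒ S*(7)=100.4676
t_6: node(6,0) S=74.7629 payoff=49.8271 vs cont=49.4378 → 49.8271 [stop]  node(6,1) S=91.0429 payoff=33.5471 vs cont=33.1578 → 33.5471 [stop]  node(6,2) S=110.8679 payoff=13.7221 vs cont=15.6413 → 15.6413 [wait]  node(6,3) S=135.0100 payoff=0.0000 vs cont=3.5290 → 3.5290 [wait]  node(6,4) S=164.4091 payoff=0.0000 vs cont=0.0000 → 0.0000 [wait]  node(6,5) S=200.2101 payoff=0.0000 vs cont=0.0000 → 0.0000 [wait]  node(6,6) S=243.8069 payoff=0.0000 vs cont=0.0000 → 0.0000 [wait]  ⇒ S*(6)=91.0429
t_5: node(5,0) S=82.5023 payoff=42.0877 vs cont=41.6984 → 42.0877 [stop]  node(5,1) S=100.4676 payoff=24.1224 vs cont=24.6730 → 24.6730 [wait]  node(5,2) S=122.3449 payoff=2.2451 vs cont=9.6605 → 9.6605 [wait]  node(5,3) S=148.9862 payoff=0.0000 vs cont=1.7897 → 1.7897 [wait]  node(5,4) S=181.4287 payoff=0.0000 vs cont=0.0000 → 0.0000 [wait]  node(5,5) S=220.9357 payoff=0.0000 vs cont=0.0000 → 0.0000 [wait]  ⇒ S*(5)=82.5023
t_4: node(4,0) S=91.0429 payoff=33.5471 vs cont=33.4274 → 33.5471 [stop]  node(4,1) S=110.8679 payoff=13.7221 vs cont=17.2436 → 17.2436 [wait]  node(4,2) S=135.0100 payoff=0.0000 vs cont=5.7756 → 5.7756 [wait]  node(4,3) S=164.4091 payoff=0.0000 vs cont=0.9076 → 0.9076 [wait]  node(4,4) S=200.2101 payoff=0.0000 vs cont=0.0000 → 0.0000 [wait]  ⇒ S*(4)=91.0429
t_3: node(3,0) S=100.4676 payoff=24.1224 vs cont=25.4577 → 25.4577 [wait]  node(3,1) S=122.3449 payoff=2.2451 vs cont=11.5733 → 11.5733 [wait]  node(3,2) S=148.9862 payoff=0.0000 vs cont=3.3735 → 3.3735 [wait]  node(3,3) S=181.4287 payoff=0.0000 vs cont=0.4603 → 0.4603 [wait]  ⇒ S*(3)=-
t_2: node(2,0) S=110.8679 payoff=13.7221 vs cont=18.5783 → 18.5783 [wait]  node(2,1) S=135.0100 payoff=0.0000 vs cont=7.5213 → 7.5213 [wait]  node(2,2) S=164.4091 payoff=0.0000 vs cont=1.9362 → 1.9362 [wait]  ⇒ S*(2)=-
t_1: node(1,0) S=122.3449 payoff=2.2451 vs cont=13.1052 → 13.1052 [wait]  node(1,1) S=148.9862 payoff=0.0000 vs cont=4.7625 → 4.7625 [wait]  ⇒ S*(1)=-
t_0: node(0,0) S=135.0100 payoff=0.0000 vs cont=8.9784 → 8.9784 [wait]  ⇒ S*(0)=-

price = 8.9784
boundary = - - - - 91.0429 82.5023 91.0429 100.4676
tree:
8.9784
13.1052 4.7625
18.5783 7.5213 1.9362
25.4577 11.5733 3.3735 0.4603
33.5471 17.2436 5.7756 0.9076 0.0000
42.0877 24.6730 9.6605 1.7897 0.0000 0.0000
49.8271 33.5471 15.6413 3.5290 0.0000 0.0000 0.0000
56.8405 42.0877 24.1224 6.9589 0.0000 0.0000 0.0000 0.0000
63.1960 49.8271 33.5471 13.7221 0.0000 0.0000 0.0000 0.0000 0.0000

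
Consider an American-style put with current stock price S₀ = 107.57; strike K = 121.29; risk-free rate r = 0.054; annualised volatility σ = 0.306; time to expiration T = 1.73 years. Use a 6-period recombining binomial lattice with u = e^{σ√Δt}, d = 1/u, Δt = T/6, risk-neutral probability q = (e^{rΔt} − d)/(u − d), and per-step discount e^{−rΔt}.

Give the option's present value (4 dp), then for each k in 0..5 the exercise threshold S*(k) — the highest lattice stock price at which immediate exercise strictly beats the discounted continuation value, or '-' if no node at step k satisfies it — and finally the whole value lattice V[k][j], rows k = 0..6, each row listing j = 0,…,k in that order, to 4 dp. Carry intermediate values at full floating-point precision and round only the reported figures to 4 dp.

price = 21.4020
boundary = - - 77.4411 65.7071 77.4411 91.2707
tree:
21.4020
31.1942 12.5261
43.8489 19.8332 5.7961
55.5829 30.2343 10.3154 1.5732
65.5391 43.8489 17.9084 3.2383 0.0000
73.9866 55.5829 30.0193 6.6655 0.0000 0.0000
81.1541 65.5391 43.8489 13.7200 0.0000 0.0000 0.0000

Δt=0.28833  u=1.17858  d=0.84848  q=0.50655  discount=0.98455
step 6 (expiry): payoffs max(K−S,0) = 81.1541 65.5391 43.8489 13.7200 0.0000 0.0000 0.0000
step 5: (k=5,j=0): S=47.3034, (K−S)⁺=73.9866, hold=72.1127 ⇒ V=73.9866 exercise | (k=5,j=1): S=65.7071, (K−S)⁺=55.5829, hold=53.7091 ⇒ V=55.5829 exercise | (k=5,j=2): S=91.2707, (K−S)⁺=30.0193, hold=28.1454 ⇒ V=30.0193 exercise | (k=5,j=3): S=126.7800, (K−S)⁺=0.0000, hold=6.6655 ⇒ V=6.6655 continue | (k=5,j=4): S=176.1045, (K−S)⁺=0.0000, hold=0.0000 ⇒ V=0.0000 continue | (k=5,j=5): S=244.6188, (K−S)⁺=0.0000, hold=0.0000 ⇒ V=0.0000 continue  boundary S*=91.2707
step 4: (k=4,j=0): S=55.7509, (K−S)⁺=65.5391, hold=63.6652 ⇒ V=65.5391 exercise | (k=4,j=1): S=77.4411, (K−S)⁺=43.8489, hold=41.9750 ⇒ V=43.8489 exercise | (k=4,j=2): S=107.5700, (K−S)⁺=13.7200, hold=17.9084 ⇒ V=17.9084 continue | (k=4,j=3): S=149.4206, (K−S)⁺=0.0000, hold=3.2383 ⇒ V=3.2383 continue | (k=4,j=4): S=207.5535, (K−S)⁺=0.0000, hold=0.0000 ⇒ V=0.0000 continue  boundary S*=77.4411
step 3: (k=3,j=0): S=65.7071, (K−S)⁺=55.5829, hold=53.7091 ⇒ V=55.5829 exercise | (k=3,j=1): S=91.2707, (K−S)⁺=30.0193, hold=30.2343 ⇒ V=30.2343 continue | (k=3,j=2): S=126.7800, (K−S)⁺=0.0000, hold=10.3154 ⇒ V=10.3154 continue | (k=3,j=3): S=176.1045, (K−S)⁺=0.0000, hold=1.5732 ⇒ V=1.5732 continue  boundary S*=65.7071
step 2: (k=2,j=0): S=77.4411, (K−S)⁺=43.8489, hold=42.0822 ⇒ V=43.8489 exercise | (k=2,j=1): S=107.5700, (K−S)⁺=13.7200, hold=19.8332 ⇒ V=19.8332 continue | (k=2,j=2): S=149.4206, (K−S)⁺=0.0000, hold=5.7961 ⇒ V=5.7961 continue  boundary S*=77.4411
step 1: (k=1,j=0): S=91.2707, (K−S)⁺=30.0193, hold=31.1942 ⇒ V=31.1942 continue | (k=1,j=1): S=126.7800, (K−S)⁺=0.0000, hold=12.5261 ⇒ V=12.5261 continue  boundary S*=-
step 0: (k=0,j=0): S=107.5700, (K−S)⁺=13.7200, hold=21.4020 ⇒ V=21.4020 continue  boundary S*=-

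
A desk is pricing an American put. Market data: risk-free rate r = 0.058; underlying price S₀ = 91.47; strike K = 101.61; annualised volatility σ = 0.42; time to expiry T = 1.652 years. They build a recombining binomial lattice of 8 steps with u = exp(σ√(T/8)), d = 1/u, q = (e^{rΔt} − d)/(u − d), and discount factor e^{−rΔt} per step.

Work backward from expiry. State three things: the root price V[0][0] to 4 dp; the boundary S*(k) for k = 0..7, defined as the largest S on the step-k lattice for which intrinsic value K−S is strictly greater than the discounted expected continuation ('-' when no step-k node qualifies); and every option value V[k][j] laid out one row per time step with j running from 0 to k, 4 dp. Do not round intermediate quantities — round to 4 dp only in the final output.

Δt=0.20650, u=1.21029, d=0.82625, q=0.48380, disc=e^(-rΔt)=0.98809
k=8 terminal: V=max(K-S,0) → 81.7412 72.5063 58.9790 39.1644 10.1400 0.0000 0.0000 0.0000 0.0000
k=7: j=0 S=24.0470 intr=77.5630 cont=76.3533 V=77.5630[EX]; j=1 S=35.2238 intr=66.3862 cont=65.1764 V=66.3862[EX]; j=2 S=51.5957 intr=50.0143 cont=48.8046 V=50.0143[EX]; j=3 S=75.5771 intr=26.0329 cont=24.8232 V=26.0329[EX]; j=4 S=110.7050 intr=0.0000 cont=5.1719 V=5.1719[hold]; j=5 S=162.1600 intr=0.0000 cont=0.0000 V=0.0000[hold]; j=6 S=237.5311 intr=0.0000 cont=0.0000 V=0.0000[hold]; j=7 S=347.9344 intr=0.0000 cont=0.0000 V=0.0000[hold]  S*(7)=75.5771
k=6: j=0 S=29.1037 intr=72.5063 cont=71.2966 V=72.5063[EX]; j=1 S=42.6310 intr=58.9790 cont=57.7693 V=58.9790[EX]; j=2 S=62.4456 intr=39.1644 cont=37.9547 V=39.1644[EX]; j=3 S=91.4700 intr=10.1400 cont=15.7505 V=15.7505[hold]; j=4 S=133.9848 intr=0.0000 cont=2.6379 V=2.6379[hold]; j=5 S=196.2602 intr=0.0000 cont=0.0000 V=0.0000[hold]; j=6 S=287.4809 intr=0.0000 cont=0.0000 V=0.0000[hold]  S*(6)=62.4456
k=5: j=0 S=35.2238 intr=66.3862 cont=65.1764 V=66.3862[EX]; j=1 S=51.5957 intr=50.0143 cont=48.8046 V=50.0143[EX]; j=2 S=75.5771 intr=26.0329 cont=27.5052 V=27.5052[hold]; j=3 S=110.7050 intr=0.0000 cont=9.2946 V=9.2946[hold]; j=4 S=162.1600 intr=0.0000 cont=1.3455 V=1.3455[hold]; j=5 S=237.5311 intr=0.0000 cont=0.0000 V=0.0000[hold]  S*(5)=51.5957
k=4: j=0 S=42.6310 intr=58.9790 cont=57.7693 V=58.9790[EX]; j=1 S=62.4456 intr=39.1644 cont=38.6585 V=39.1644[EX]; j=2 S=91.4700 intr=10.1400 cont=18.4723 V=18.4723[hold]; j=3 S=133.9848 intr=0.0000 cont=5.3839 V=5.3839[hold]; j=4 S=196.2602 intr=0.0000 cont=0.6863 V=0.6863[hold]  S*(4)=62.4456
k=3: j=0 S=51.5957 intr=50.0143 cont=48.8046 V=50.0143[EX]; j=1 S=75.5771 intr=26.0329 cont=28.8064 V=28.8064[hold]; j=2 S=110.7050 intr=0.0000 cont=11.9955 V=11.9955[hold]; j=3 S=162.1600 intr=0.0000 cont=3.0741 V=3.0741[hold]  S*(3)=51.5957
k=2: j=0 S=62.4456 intr=39.1644 cont=39.2805 V=39.2805[hold]; j=1 S=91.4700 intr=10.1400 cont=20.4271 V=20.4271[hold]; j=2 S=133.9848 intr=0.0000 cont=7.5879 V=7.5879[hold]  S*(2)=-
k=1: j=0 S=75.5771 intr=26.0329 cont=29.8001 V=29.8001[hold]; j=1 S=110.7050 intr=0.0000 cont=14.0462 V=14.0462[hold]  S*(1)=-
k=0: j=0 S=91.4700 intr=10.1400 cont=21.9142 V=21.9142[hold]  S*(0)=-

price = 21.9142
boundary = - - - 51.5957 62.4456 51.5957 62.4456 75.5771
tree:
21.9142
29.8001 14.0462
39.2805 20.4271 7.5879
50.0143 28.8064 11.9955 3.0741
58.9790 39.1644 18.4723 5.3839 0.6863
66.3862 50.0143 27.5052 9.2946 1.3455 0.0000
72.5063 58.9790 39.1644 15.7505 2.6379 0.0000 0.0000
77.5630 66.3862 50.0143 26.0329 5.1719 0.0000 0.0000 0.0000
81.7412 72.5063 58.9790 39.1644 10.1400 0.0000 0.0000 0.0000 0.0000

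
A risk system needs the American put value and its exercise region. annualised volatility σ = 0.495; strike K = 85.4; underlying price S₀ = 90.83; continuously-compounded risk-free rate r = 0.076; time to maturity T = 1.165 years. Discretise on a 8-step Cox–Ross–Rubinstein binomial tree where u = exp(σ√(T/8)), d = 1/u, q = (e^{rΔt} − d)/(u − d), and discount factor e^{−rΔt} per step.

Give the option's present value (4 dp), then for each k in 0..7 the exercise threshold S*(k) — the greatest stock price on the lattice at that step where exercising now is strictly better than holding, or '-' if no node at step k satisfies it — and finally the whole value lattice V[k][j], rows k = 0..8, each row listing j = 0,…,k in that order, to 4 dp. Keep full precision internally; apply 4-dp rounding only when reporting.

Δt=0.14563, u=1.20792, d=0.82787, q=0.48220, disc=e^(-rΔt)=0.98899
k=8 terminal: V=max(K-S,0) → 65.3582 56.1578 42.7339 23.1476 0.0000 0.0000 0.0000 0.0000 0.0000
k=7: j=0 S=24.2088 intr=61.1912 cont=60.2512 V=61.1912[EX]; j=1 S=35.3221 intr=50.0779 cont=49.1379 V=50.0779[EX]; j=2 S=51.5371 intr=33.8629 cont=32.9230 V=33.8629[EX]; j=3 S=75.1957 intr=10.2043 cont=11.8539 V=11.8539[hold]; j=4 S=109.7150 intr=0.0000 cont=0.0000 V=0.0000[hold]; j=5 S=160.0807 intr=0.0000 cont=0.0000 V=0.0000[hold]; j=6 S=233.5674 intr=0.0000 cont=0.0000 V=0.0000[hold]; j=7 S=340.7888 intr=0.0000 cont=0.0000 V=0.0000[hold]  S*(7)=51.5371
k=6: j=0 S=29.2422 intr=56.1578 cont=55.2179 V=56.1578[EX]; j=1 S=42.6661 intr=42.7339 cont=41.7939 V=42.7339[EX]; j=2 S=62.2524 intr=23.1476 cont=22.9943 V=23.1476[EX]; j=3 S=90.8300 intr=0.0000 cont=6.0704 V=6.0704[hold]; j=4 S=132.5264 intr=0.0000 cont=0.0000 V=0.0000[hold]; j=5 S=193.3640 intr=0.0000 cont=0.0000 V=0.0000[hold]; j=6 S=282.1296 intr=0.0000 cont=0.0000 V=0.0000[hold]  S*(6)=62.2524
k=5: j=0 S=35.3221 intr=50.0779 cont=49.1379 V=50.0779[EX]; j=1 S=51.5371 intr=33.8629 cont=32.9230 V=33.8629[EX]; j=2 S=75.1957 intr=10.2043 cont=14.7488 V=14.7488[hold]; j=3 S=109.7150 intr=0.0000 cont=3.1087 V=3.1087[hold]; j=4 S=160.0807 intr=0.0000 cont=0.0000 V=0.0000[hold]; j=5 S=233.5674 intr=0.0000 cont=0.0000 V=0.0000[hold]  S*(5)=51.5371
k=4: j=0 S=42.6661 intr=42.7339 cont=41.7939 V=42.7339[EX]; j=1 S=62.2524 intr=23.1476 cont=24.3749 V=24.3749[hold]; j=2 S=90.8300 intr=0.0000 cont=9.0354 V=9.0354[hold]; j=3 S=132.5264 intr=0.0000 cont=1.5920 V=1.5920[hold]; j=4 S=193.3640 intr=0.0000 cont=0.0000 V=0.0000[hold]  S*(4)=42.6661
k=3: j=0 S=51.5371 intr=33.8629 cont=33.5083 V=33.8629[EX]; j=1 S=75.1957 intr=10.2043 cont=16.7913 V=16.7913[hold]; j=2 S=109.7150 intr=0.0000 cont=5.3862 V=5.3862[hold]; j=3 S=160.0807 intr=0.0000 cont=0.8152 V=0.8152[hold]  S*(3)=51.5371
k=2: j=0 S=62.2524 intr=23.1476 cont=25.3489 V=25.3489[hold]; j=1 S=90.8300 intr=0.0000 cont=11.1675 V=11.1675[hold]; j=2 S=132.5264 intr=0.0000 cont=3.1471 V=3.1471[hold]  S*(2)=-
k=1: j=0 S=75.1957 intr=10.2043 cont=18.3069 V=18.3069[hold]; j=1 S=109.7150 intr=0.0000 cont=7.2197 V=7.2197[hold]  S*(1)=-
k=0: j=0 S=90.8300 intr=0.0000 cont=12.8180 V=12.8180[hold]  S*(0)=-

price = 12.8180
boundary = - - - 51.5371 42.6661 51.5371 62.2524 51.5371
tree:
12.8180
18.3069 7.2197
25.3489 11.1675 3.1471
33.8629 16.7913 5.3862 0.8152
42.7339 24.3749 9.0354 1.5920 0.0000
50.0779 33.8629 14.7488 3.1087 0.0000 0.0000
56.1578 42.7339 23.1476 6.0704 0.0000 0.0000 0.0000
61.1912 50.0779 33.8629 11.8539 0.0000 0.0000 0.0000 0.0000
65.3582 56.1578 42.7339 23.1476 0.0000 0.0000 0.0000 0.0000 0.0000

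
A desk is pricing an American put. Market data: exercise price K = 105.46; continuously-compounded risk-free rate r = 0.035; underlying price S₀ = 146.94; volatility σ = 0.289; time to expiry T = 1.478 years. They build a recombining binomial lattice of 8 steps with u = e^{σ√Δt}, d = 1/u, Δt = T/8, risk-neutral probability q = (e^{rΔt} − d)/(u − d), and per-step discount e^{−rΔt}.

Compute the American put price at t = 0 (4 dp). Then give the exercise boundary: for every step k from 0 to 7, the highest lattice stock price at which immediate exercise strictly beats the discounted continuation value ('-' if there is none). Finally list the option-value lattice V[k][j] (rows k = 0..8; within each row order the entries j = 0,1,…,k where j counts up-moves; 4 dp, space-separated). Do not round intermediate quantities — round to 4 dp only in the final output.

Δt=0.18475  u=1.13226  d=0.88319  q=0.49503  discount=0.99355
step 8 (expiry): payoffs max(K−S,0) = 51.0652 35.7247 16.0577 0.0000 0.0000 0.0000 0.0000 0.0000 0.0000
step 7: (k=7,j=0): S=61.5892, (K−S)⁺=43.8708, hold=43.1910 ⇒ V=43.8708 exercise | (k=7,j=1): S=78.9588, (K−S)⁺=26.5012, hold=25.8215 ⇒ V=26.5012 exercise | (k=7,j=2): S=101.2270, (K−S)⁺=4.2330, hold=8.0564 ⇒ V=8.0564 continue | (k=7,j=3): S=129.7753, (K−S)⁺=0.0000, hold=0.0000 ⇒ V=0.0000 continue | (k=7,j=4): S=166.3749, (K−S)⁺=0.0000, hold=0.0000 ⇒ V=0.0000 continue | (k=7,j=5): S=213.2965, (K−S)⁺=0.0000, hold=0.0000 ⇒ V=0.0000 continue | (k=7,j=6): S=273.4509, (K−S)⁺=0.0000, hold=0.0000 ⇒ V=0.0000 continue | (k=7,j=7): S=350.5704, (K−S)⁺=0.0000, hold=0.0000 ⇒ V=0.0000 continue  boundary S*=78.9588
step 6: (k=6,j=0): S=69.7353, (K−S)⁺=35.7247, hold=35.0450 ⇒ V=35.7247 exercise | (k=6,j=1): S=89.4023, (K−S)⁺=16.0577, hold=17.2585 ⇒ V=17.2585 continue | (k=6,j=2): S=114.6157, (K−S)⁺=0.0000, hold=4.0420 ⇒ V=4.0420 continue | (k=6,j=3): S=146.9400, (K−S)⁺=0.0000, hold=0.0000 ⇒ V=0.0000 continue | (k=6,j=4): S=188.3804, (K−S)⁺=0.0000, hold=0.0000 ⇒ V=0.0000 continue | (k=6,j=5): S=241.5080, (K−S)⁺=0.0000, hold=0.0000 ⇒ V=0.0000 continue | (k=6,j=6): S=309.6188, (K−S)⁺=0.0000, hold=0.0000 ⇒ V=0.0000 continue  boundary S*=69.7353
step 5: (k=5,j=0): S=78.9588, (K−S)⁺=26.5012, hold=26.4120 ⇒ V=26.5012 exercise | (k=5,j=1): S=101.2270, (K−S)⁺=4.2330, hold=10.6469 ⇒ V=10.6469 continue | (k=5,j=2): S=129.7753, (K−S)⁺=0.0000, hold=2.0279 ⇒ V=2.0279 continue | (k=5,j=3): S=166.3749, (K−S)⁺=0.0000, hold=0.0000 ⇒ V=0.0000 continue | (k=5,j=4): S=213.2965, (K−S)⁺=0.0000, hold=0.0000 ⇒ V=0.0000 continue | (k=5,j=5): S=273.4509, (K−S)⁺=0.0000, hold=0.0000 ⇒ V=0.0000 continue  boundary S*=78.9588
step 4: (k=4,j=0): S=89.4023, (K−S)⁺=16.0577, hold=18.5326 ⇒ V=18.5326 continue | (k=4,j=1): S=114.6157, (K−S)⁺=0.0000, hold=6.3391 ⇒ V=6.3391 continue | (k=4,j=2): S=146.9400, (K−S)⁺=0.0000, hold=1.0175 ⇒ V=1.0175 continue | (k=4,j=3): S=188.3804, (K−S)⁺=0.0000, hold=0.0000 ⇒ V=0.0000 continue | (k=4,j=4): S=241.5080, (K−S)⁺=0.0000, hold=0.0000 ⇒ V=0.0000 continue  boundary S*=-
step 3: (k=3,j=0): S=101.2270, (K−S)⁺=4.2330, hold=12.4159 ⇒ V=12.4159 continue | (k=3,j=1): S=129.7753, (K−S)⁺=0.0000, hold=3.6809 ⇒ V=3.6809 continue | (k=3,j=2): S=166.3749, (K−S)⁺=0.0000, hold=0.5105 ⇒ V=0.5105 continue | (k=3,j=3): S=213.2965, (K−S)⁺=0.0000, hold=0.0000 ⇒ V=0.0000 continue  boundary S*=-
step 2: (k=2,j=0): S=114.6157, (K−S)⁺=0.0000, hold=8.0397 ⇒ V=8.0397 continue | (k=2,j=1): S=146.9400, (K−S)⁺=0.0000, hold=2.0978 ⇒ V=2.0978 continue | (k=2,j=2): S=188.3804, (K−S)⁺=0.0000, hold=0.2561 ⇒ V=0.2561 continue  boundary S*=-
step 1: (k=1,j=0): S=129.7753, (K−S)⁺=0.0000, hold=5.0654 ⇒ V=5.0654 continue | (k=1,j=1): S=166.3749, (K−S)⁺=0.0000, hold=1.1785 ⇒ V=1.1785 continue  boundary S*=-
step 0: (k=0,j=0): S=146.9400, (K−S)⁺=0.0000, hold=3.1210 ⇒ V=3.1210 continue  boundary S*=-

price = 3.1210
boundary = - - - - - 78.9588 69.7353 78.9588
tree:
3.1210
5.0654 1.1785
8.0397 2.0978 0.2561
12.4159 3.6809 0.5105 0.0000
18.5326 6.3391 1.0175 0.0000 0.0000
26.5012 10.6469 2.0279 0.0000 0.0000 0.0000
35.7247 17.2585 4.0420 0.0000 0.0000 0.0000 0.0000
43.8708 26.5012 8.0564 0.0000 0.0000 0.0000 0.0000 0.0000
51.0652 35.7247 16.0577 0.0000 0.0000 0.0000 0.0000 0.0000 0.0000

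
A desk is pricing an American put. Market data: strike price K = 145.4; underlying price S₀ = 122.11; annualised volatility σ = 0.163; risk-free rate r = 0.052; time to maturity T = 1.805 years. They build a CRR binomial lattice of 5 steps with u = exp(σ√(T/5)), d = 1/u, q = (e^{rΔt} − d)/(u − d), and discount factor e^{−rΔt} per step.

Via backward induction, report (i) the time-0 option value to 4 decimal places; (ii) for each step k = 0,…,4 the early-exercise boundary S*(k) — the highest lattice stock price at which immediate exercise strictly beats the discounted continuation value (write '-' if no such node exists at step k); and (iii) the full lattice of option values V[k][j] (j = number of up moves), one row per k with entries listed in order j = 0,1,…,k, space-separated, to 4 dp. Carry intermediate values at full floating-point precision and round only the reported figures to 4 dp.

Δt=0.36100, u=1.10289, d=0.90671, q=0.57212, disc=e^(-rΔt)=0.98140
k=5 terminal: V=max(K-S,0) → 70.5682 54.3767 34.6820 10.7259 0.0000 0.0000
k=4: j=0 S=82.5314 intr=62.8686 cont=60.1646 V=62.8686[EX]; j=1 S=100.3888 intr=45.0112 cont=42.3072 V=45.0112[EX]; j=2 S=122.1100 intr=23.2900 cont=20.5860 V=23.2900[EX]; j=3 S=148.5310 intr=0.0000 cont=4.5040 V=4.5040[hold]; j=4 S=180.6687 intr=0.0000 cont=0.0000 V=0.0000[hold]  S*(4)=122.1100
k=3: j=0 S=91.0233 intr=54.3767 cont=51.6728 V=54.3767[EX]; j=1 S=110.7180 intr=34.6820 cont=31.9780 V=34.6820[EX]; j=2 S=134.6741 intr=10.7259 cont=12.3088 V=12.3088[hold]; j=3 S=163.8136 intr=0.0000 cont=1.8913 V=1.8913[hold]  S*(3)=110.7180
k=2: j=0 S=100.3888 intr=45.0112 cont=42.3072 V=45.0112[EX]; j=1 S=122.1100 intr=23.2900 cont=21.4748 V=23.2900[EX]; j=2 S=148.5310 intr=0.0000 cont=6.2306 V=6.2306[hold]  S*(2)=122.1100
k=1: j=0 S=110.7180 intr=34.6820 cont=31.9780 V=34.6820[EX]; j=1 S=134.6741 intr=10.7259 cont=13.2783 V=13.2783[hold]  S*(1)=110.7180
k=0: j=0 S=122.1100 intr=23.2900 cont=22.0192 V=23.2900[EX]  S*(0)=122.1100

price = 23.2900
boundary = 122.1100 110.7180 122.1100 110.7180 122.1100
tree:
23.2900
34.6820 13.2783
45.0112 23.2900 6.2306
54.3767 34.6820 12.3088 1.8913
62.8686 45.0112 23.2900 4.5040 0.0000
70.5682 54.3767 34.6820 10.7259 0.0000 0.0000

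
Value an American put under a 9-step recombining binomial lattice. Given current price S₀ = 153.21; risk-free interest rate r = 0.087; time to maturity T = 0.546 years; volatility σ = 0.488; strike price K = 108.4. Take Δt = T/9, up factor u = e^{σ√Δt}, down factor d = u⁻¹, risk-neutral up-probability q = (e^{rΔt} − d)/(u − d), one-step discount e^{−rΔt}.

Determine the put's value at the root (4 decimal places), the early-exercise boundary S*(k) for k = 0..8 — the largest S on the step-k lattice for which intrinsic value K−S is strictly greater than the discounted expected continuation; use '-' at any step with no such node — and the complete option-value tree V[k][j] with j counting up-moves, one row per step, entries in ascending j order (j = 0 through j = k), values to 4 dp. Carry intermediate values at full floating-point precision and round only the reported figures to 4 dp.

params: Δt=0.06067 u=1.12772 d=0.88675 q=0.49195 e^(-rΔt)=0.99474
t_9 payoffs: 56.4629 42.3489 24.3995 1.5723 0.0000 0.0000 0.0000 0.0000 0.0000 0.0000
t_8: node(8,0) S=58.5705 payoff=49.8295 vs cont=49.2589 → 49.8295 [stop]  node(8,1) S=74.4871 payoff=33.9129 vs cont=33.3423 → 33.9129 [stop]  node(8,2) S=94.7290 payoff=13.6710 vs cont=13.1004 → 13.6710 [stop]  node(8,3) S=120.4717 payoff=0.0000 vs cont=0.7946 → 0.7946 [wait]  node(8,4) S=153.2100 payoff=0.0000 vs cont=0.0000 → 0.0000 [wait]  node(8,5) S=194.8450 payoff=0.0000 vs cont=0.0000 → 0.0000 [wait]  node(8,6) S=247.7943 payoff=0.0000 vs cont=0.0000 → 0.0000 [wait]  node(8,7) S=315.1326 payoff=0.0000 vs cont=0.0000 → 0.0000 [wait]  node(8,8) S=400.7702 payoff=0.0000 vs cont=0.0000 → 0.0000 [wait]  ⇒ S*(8)=94.7290
t_7: node(7,0) S=66.0511 payoff=42.3489 vs cont=41.7783 → 42.3489 [stop]  node(7,1) S=84.0005 payoff=24.3995 vs cont=23.8289 → 24.3995 [stop]  node(7,2) S=106.8277 payoff=1.5723 vs cont=7.2979 → 7.2979 [wait]  node(7,3) S=135.8583 payoff=0.0000 vs cont=0.4016 → 0.4016 [wait]  node(7,4) S=172.7779 payoff=0.0000 vs cont=0.0000 → 0.0000 [wait]  node(7,5) S=219.7305 payoff=0.0000 vs cont=0.0000 → 0.0000 [wait]  node(7,6) S=279.4424 payoff=0.0000 vs cont=0.0000 → 0.0000 [wait]  node(7,7) S=355.3812 payoff=0.0000 vs cont=0.0000 → 0.0000 [wait]  ⇒ S*(7)=84.0005
t_6: node(6,0) S=74.4871 payoff=33.9129 vs cont=33.3423 → 33.9129 [stop]  node(6,1) S=94.7290 payoff=13.6710 vs cont=15.9022 → 15.9022 [wait]  node(6,2) S=120.4717 payoff=0.0000 vs cont=3.8847 → 3.8847 [wait]  node(6,3) S=153.2100 payoff=0.0000 vs cont=0.2029 → 0.2029 [wait]  node(6,4) S=194.8450 payoff=0.0000 vs cont=0.0000 → 0.0000 [wait]  node(6,5) S=247.7943 payoff=0.0000 vs cont=0.0000 → 0.0000 [wait]  node(6,6) S=315.1326 payoff=0.0000 vs cont=0.0000 → 0.0000 [wait]  ⇒ S*(6)=74.4871
t_5: node(5,0) S=84.0005 payoff=24.3995 vs cont=24.9207 → 24.9207 [wait]  node(5,1) S=106.8277 payoff=1.5723 vs cont=9.9376 → 9.9376 [wait]  node(5,2) S=135.8583 payoff=0.0000 vs cont=2.0626 → 2.0626 [wait]  node(5,3) S=172.7779 payoff=0.0000 vs cont=0.1026 → 0.1026 [wait]  node(5,4) S=219.7305 payoff=0.0000 vs cont=0.0000 → 0.0000 [wait]  node(5,5) S=279.4424 payoff=0.0000 vs cont=0.0000 → 0.0000 [wait]  ⇒ S*(5)=-
t_4: node(4,0) S=94.7290 payoff=13.6710 vs cont=17.4575 → 17.4575 [wait]  node(4,1) S=120.4717 payoff=0.0000 vs cont=6.0316 → 6.0316 [wait]  node(4,2) S=153.2100 payoff=0.0000 vs cont=1.0926 → 1.0926 [wait]  node(4,3) S=194.8450 payoff=0.0000 vs cont=0.0518 → 0.0518 [wait]  node(4,4) S=247.7943 payoff=0.0000 vs cont=0.0000 → 0.0000 [wait]  ⇒ S*(4)=-
t_3: node(3,0) S=106.8277 payoff=1.5723 vs cont=11.7742 → 11.7742 [wait]  node(3,1) S=135.8583 payoff=0.0000 vs cont=3.5829 → 3.5829 [wait]  node(3,2) S=172.7779 payoff=0.0000 vs cont=0.5775 → 0.5775 [wait]  node(3,3) S=219.7305 payoff=0.0000 vs cont=0.0262 → 0.0262 [wait]  ⇒ S*(3)=-
t_2: node(2,0) S=120.4717 payoff=0.0000 vs cont=7.7038 → 7.7038 [wait]  node(2,1) S=153.2100 payoff=0.0000 vs cont=2.0933 → 2.0933 [wait]  node(2,2) S=194.8450 payoff=0.0000 vs cont=0.3047 → 0.3047 [wait]  ⇒ S*(2)=-
t_1: node(1,0) S=135.8583 payoff=0.0000 vs cont=4.9177 → 4.9177 [wait]  node(1,1) S=172.7779 payoff=0.0000 vs cont=1.2070 → 1.2070 [wait]  ⇒ S*(1)=-
t_0: node(0,0) S=153.2100 payoff=0.0000 vs cont=3.0760 → 3.0760 [wait]  ⇒ S*(0)=-

price = 3.0760
boundary = - - - - - - 74.4871 84.0005 94.7290
tree:
3.0760
4.9177 1.2070
7.7038 2.0933 0.3047
11.7742 3.5829 0.5775 0.0262
17.4575 6.0316 1.0926 0.0518 0.0000
24.9207 9.9376 2.0626 0.1026 0.0000 0.0000
33.9129 15.9022 3.8847 0.2029 0.0000 0.0000 0.0000
42.3489 24.3995 7.2979 0.4016 0.0000 0.0000 0.0000 0.0000
49.8295 33.9129 13.6710 0.7946 0.0000 0.0000 0.0000 0.0000 0.0000
56.4629 42.3489 24.3995 1.5723 0.0000 0.0000 0.0000 0.0000 0.0000 0.0000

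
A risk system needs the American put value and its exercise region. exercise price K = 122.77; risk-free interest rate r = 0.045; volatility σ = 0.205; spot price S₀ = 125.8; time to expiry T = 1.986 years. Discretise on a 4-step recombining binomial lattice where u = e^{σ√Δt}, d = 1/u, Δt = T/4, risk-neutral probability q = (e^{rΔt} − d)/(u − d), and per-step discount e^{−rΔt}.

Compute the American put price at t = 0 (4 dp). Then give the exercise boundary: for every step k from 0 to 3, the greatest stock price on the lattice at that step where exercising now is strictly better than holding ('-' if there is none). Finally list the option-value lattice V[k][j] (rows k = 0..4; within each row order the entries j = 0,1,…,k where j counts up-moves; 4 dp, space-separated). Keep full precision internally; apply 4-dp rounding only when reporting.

price = 8.6813
boundary = - - 94.2354 108.8798
tree:
8.6813
16.0807 2.7877
28.5346 6.2227 0.0000
41.2093 13.8902 0.0000 0.0000
52.1793 28.5346 0.0000 0.0000 0.0000

params: Δt=0.49650 u=1.15540 d=0.86550 q=0.54189 e^(-rΔt)=0.97791
t_4 payoffs: 52.1793 28.5346 0.0000 0.0000 0.0000
t_3: node(3,0) S=81.5607 payoff=41.2093 vs cont=38.4967 → 41.2093 [stop]  node(3,1) S=108.8798 payoff=13.8902 vs cont=12.7832 → 13.8902 [stop]  node(3,2) S=145.3496 payoff=0.0000 vs cont=0.0000 → 0.0000 [wait]  node(3,3) S=194.0351 payoff=0.0000 vs cont=0.0000 → 0.0000 [wait]  ⇒ S*(3)=108.8798
t_2: node(2,0) S=94.2354 payoff=28.5346 vs cont=25.8220 → 28.5346 [stop]  node(2,1) S=125.8000 payoff=0.0000 vs cont=6.2227 → 6.2227 [wait]  node(2,2) S=167.9373 payoff=0.0000 vs cont=0.0000 → 0.0000 [wait]  ⇒ S*(2)=94.2354
t_1: node(1,0) S=108.8798 payoff=13.8902 vs cont=16.0807 → 16.0807 [wait]  node(1,1) S=145.3496 payoff=0.0000 vs cont=2.7877 → 2.7877 [wait]  ⇒ S*(1)=-
t_0: node(0,0) S=125.8000 payoff=0.0000 vs cont=8.6813 → 8.6813 [wait]  ⇒ S*(0)=-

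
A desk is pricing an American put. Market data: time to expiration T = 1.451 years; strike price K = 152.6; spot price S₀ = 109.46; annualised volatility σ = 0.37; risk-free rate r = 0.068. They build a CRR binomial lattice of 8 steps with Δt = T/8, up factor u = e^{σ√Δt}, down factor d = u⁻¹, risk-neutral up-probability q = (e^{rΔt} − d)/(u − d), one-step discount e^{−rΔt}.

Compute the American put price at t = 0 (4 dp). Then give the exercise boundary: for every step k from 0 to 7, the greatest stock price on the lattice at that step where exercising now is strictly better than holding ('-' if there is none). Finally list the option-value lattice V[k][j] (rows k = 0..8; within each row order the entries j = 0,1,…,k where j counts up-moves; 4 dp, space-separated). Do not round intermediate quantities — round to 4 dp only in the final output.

Δt=0.18138  u=1.17067  d=0.85421  q=0.49990  discount=0.98774
step 8 (expiry): payoffs max(K−S,0) = 121.5701 110.0746 94.3203 72.7295 43.1400 2.5886 0.0000 0.0000 0.0000
step 7: (k=7,j=0): S=36.3257, (K−S)⁺=116.2743, hold=114.4037 ⇒ V=116.2743 exercise | (k=7,j=1): S=49.7832, (K−S)⁺=102.8168, hold=100.9462 ⇒ V=102.8168 exercise | (k=7,j=2): S=68.2263, (K−S)⁺=84.3737, hold=82.5031 ⇒ V=84.3737 exercise | (k=7,j=3): S=93.5020, (K−S)⁺=59.0980, hold=57.2274 ⇒ V=59.0980 exercise | (k=7,j=4): S=128.1415, (K−S)⁺=24.4585, hold=22.5879 ⇒ V=24.4585 exercise | (k=7,j=5): S=175.6139, (K−S)⁺=0.0000, hold=1.2787 ⇒ V=1.2787 continue | (k=7,j=6): S=240.6732, (K−S)⁺=0.0000, hold=0.0000 ⇒ V=0.0000 continue | (k=7,j=7): S=329.8349, (K−S)⁺=0.0000, hold=0.0000 ⇒ V=0.0000 continue  boundary S*=128.1415
step 6: (k=6,j=0): S=42.5254, (K−S)⁺=110.0746, hold=108.2040 ⇒ V=110.0746 exercise | (k=6,j=1): S=58.2797, (K−S)⁺=94.3203, hold=92.4497 ⇒ V=94.3203 exercise | (k=6,j=2): S=79.8705, (K−S)⁺=72.7295, hold=70.8589 ⇒ V=72.7295 exercise | (k=6,j=3): S=109.4600, (K−S)⁺=43.1400, hold=41.2695 ⇒ V=43.1400 exercise | (k=6,j=4): S=150.0114, (K−S)⁺=2.5886, hold=12.7131 ⇒ V=12.7131 continue | (k=6,j=5): S=205.5859, (K−S)⁺=0.0000, hold=0.6316 ⇒ V=0.6316 continue | (k=6,j=6): S=281.7488, (K−S)⁺=0.0000, hold=0.0000 ⇒ V=0.0000 continue  boundary S*=109.4600
step 5: (k=5,j=0): S=49.7832, (K−S)⁺=102.8168, hold=100.9462 ⇒ V=102.8168 exercise | (k=5,j=1): S=68.2263, (K−S)⁺=84.3737, hold=82.5031 ⇒ V=84.3737 exercise | (k=5,j=2): S=93.5020, (K−S)⁺=59.0980, hold=57.2274 ⇒ V=59.0980 exercise | (k=5,j=3): S=128.1415, (K−S)⁺=24.4585, hold=27.5872 ⇒ V=27.5872 continue | (k=5,j=4): S=175.6139, (K−S)⁺=0.0000, hold=6.5917 ⇒ V=6.5917 continue | (k=5,j=5): S=240.6732, (K−S)⁺=0.0000, hold=0.3120 ⇒ V=0.3120 continue  boundary S*=93.5020
step 4: (k=4,j=0): S=58.2797, (K−S)⁺=94.3203, hold=92.4497 ⇒ V=94.3203 exercise | (k=4,j=1): S=79.8705, (K−S)⁺=72.7295, hold=70.8589 ⇒ V=72.7295 exercise | (k=4,j=2): S=109.4600, (K−S)⁺=43.1400, hold=42.8143 ⇒ V=43.1400 exercise | (k=4,j=3): S=150.0114, (K−S)⁺=2.5886, hold=16.8820 ⇒ V=16.8820 continue | (k=4,j=4): S=205.5859, (K−S)⁺=0.0000, hold=3.4102 ⇒ V=3.4102 continue  boundary S*=109.4600
step 3: (k=3,j=0): S=68.2263, (K−S)⁺=84.3737, hold=82.5031 ⇒ V=84.3737 exercise | (k=3,j=1): S=93.5020, (K−S)⁺=59.0980, hold=57.2274 ⇒ V=59.0980 exercise | (k=3,j=2): S=128.1415, (K−S)⁺=24.4585, hold=29.6457 ⇒ V=29.6457 continue | (k=3,j=3): S=175.6139, (K−S)⁺=0.0000, hold=10.0230 ⇒ V=10.0230 continue  boundary S*=93.5020
step 2: (k=2,j=0): S=79.8705, (K−S)⁺=72.7295, hold=70.8589 ⇒ V=72.7295 exercise | (k=2,j=1): S=109.4600, (K−S)⁺=43.1400, hold=43.8308 ⇒ V=43.8308 continue | (k=2,j=2): S=150.0114, (K−S)⁺=2.5886, hold=19.5931 ⇒ V=19.5931 continue  boundary S*=79.8705
step 1: (k=1,j=0): S=93.5020, (K−S)⁺=59.0980, hold=57.5685 ⇒ V=59.0980 exercise | (k=1,j=1): S=128.1415, (K−S)⁺=24.4585, hold=31.3256 ⇒ V=31.3256 continue  boundary S*=93.5020
step 0: (k=0,j=0): S=109.4600, (K−S)⁺=43.1400, hold=44.6603 ⇒ V=44.6603 continue  boundary S*=-

price = 44.6603
boundary = - 93.5020 79.8705 93.5020 109.4600 93.5020 109.4600 128.1415
tree:
44.6603
59.0980 31.3256
72.7295 43.8308 19.5931
84.3737 59.0980 29.6457 10.0230
94.3203 72.7295 43.1400 16.8820 3.4102
102.8168 84.3737 59.0980 27.5872 6.5917 0.3120
110.0746 94.3203 72.7295 43.1400 12.7131 0.6316 0.0000
116.2743 102.8168 84.3737 59.0980 24.4585 1.2787 0.0000 0.0000
121.5701 110.0746 94.3203 72.7295 43.1400 2.5886 0.0000 0.0000 0.0000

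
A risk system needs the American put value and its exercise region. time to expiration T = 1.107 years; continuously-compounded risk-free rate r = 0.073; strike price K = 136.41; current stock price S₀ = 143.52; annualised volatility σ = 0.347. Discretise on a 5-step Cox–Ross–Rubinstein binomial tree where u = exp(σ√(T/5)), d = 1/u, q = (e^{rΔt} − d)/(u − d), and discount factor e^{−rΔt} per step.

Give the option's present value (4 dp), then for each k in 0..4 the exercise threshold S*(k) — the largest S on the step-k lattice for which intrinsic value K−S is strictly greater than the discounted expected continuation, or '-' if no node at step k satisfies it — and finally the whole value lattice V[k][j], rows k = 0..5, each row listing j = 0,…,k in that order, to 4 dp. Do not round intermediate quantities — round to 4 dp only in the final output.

Δt=0.22140  u=1.17736  d=0.84936  q=0.50895  discount=0.98397
step 5 (expiry): payoffs max(K−S,0) = 72.9695 48.4703 14.5101 0.0000 0.0000 0.0000
step 4: (k=4,j=0): S=74.6923, (K−S)⁺=61.7177, hold=59.5308 ⇒ V=61.7177 exercise | (k=4,j=1): S=103.5366, (K−S)⁺=32.8734, hold=30.6864 ⇒ V=32.8734 exercise | (k=4,j=2): S=143.5200, (K−S)⁺=0.0000, hold=7.0110 ⇒ V=7.0110 continue | (k=4,j=3): S=198.9440, (K−S)⁺=0.0000, hold=0.0000 ⇒ V=0.0000 continue | (k=4,j=4): S=275.7714, (K−S)⁺=0.0000, hold=0.0000 ⇒ V=0.0000 continue  boundary S*=103.5366
step 3: (k=3,j=0): S=87.9397, (K−S)⁺=48.4703, hold=46.2834 ⇒ V=48.4703 exercise | (k=3,j=1): S=121.8999, (K−S)⁺=14.5101, hold=19.3948 ⇒ V=19.3948 continue | (k=3,j=2): S=168.9747, (K−S)⁺=0.0000, hold=3.3876 ⇒ V=3.3876 continue | (k=3,j=3): S=234.2287, (K−S)⁺=0.0000, hold=0.0000 ⇒ V=0.0000 continue  boundary S*=87.9397
step 2: (k=2,j=0): S=103.5366, (K−S)⁺=32.8734, hold=33.1326 ⇒ V=33.1326 continue | (k=2,j=1): S=143.5200, (K−S)⁺=0.0000, hold=11.0676 ⇒ V=11.0676 continue | (k=2,j=2): S=198.9440, (K−S)⁺=0.0000, hold=1.6368 ⇒ V=1.6368 continue  boundary S*=-
step 1: (k=1,j=0): S=121.8999, (K−S)⁺=14.5101, hold=21.5515 ⇒ V=21.5515 continue | (k=1,j=1): S=168.9747, (K−S)⁺=0.0000, hold=6.1674 ⇒ V=6.1674 continue  boundary S*=-
step 0: (k=0,j=0): S=143.5200, (K−S)⁺=0.0000, hold=13.5018 ⇒ V=13.5018 continue  boundary S*=-

price = 13.5018
boundary = - - - 87.9397 103.5366
tree:
13.5018
21.5515 6.1674
33.1326 11.0676 1.6368
48.4703 19.3948 3.3876 0.0000
61.7177 32.8734 7.0110 0.0000 0.0000
72.9695 48.4703 14.5101 0.0000 0.0000 0.0000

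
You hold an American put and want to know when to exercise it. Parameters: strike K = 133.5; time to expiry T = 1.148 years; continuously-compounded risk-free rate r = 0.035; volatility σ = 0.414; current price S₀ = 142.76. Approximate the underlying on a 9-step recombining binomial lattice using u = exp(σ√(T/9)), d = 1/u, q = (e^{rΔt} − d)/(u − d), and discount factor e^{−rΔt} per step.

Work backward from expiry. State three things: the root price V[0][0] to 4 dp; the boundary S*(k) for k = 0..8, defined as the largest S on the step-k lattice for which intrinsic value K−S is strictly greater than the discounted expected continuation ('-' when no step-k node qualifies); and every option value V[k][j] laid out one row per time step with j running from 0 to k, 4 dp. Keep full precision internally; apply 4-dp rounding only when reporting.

Δt=0.12756  u=1.15935  d=0.86255  q=0.47818  discount=0.99555
step 9 (expiry): payoffs max(K−S,0) = 95.7711 82.7888 65.3394 41.8859 10.3621 0.0000 0.0000 0.0000 0.0000 0.0000
step 8: (k=8,j=0): S=43.7410, (K−S)⁺=89.7590, hold=89.1643 ⇒ V=89.7590 exercise | (k=8,j=1): S=58.7920, (K−S)⁺=74.7080, hold=74.1133 ⇒ V=74.7080 exercise | (k=8,j=2): S=79.0220, (K−S)⁺=54.4780, hold=53.8834 ⇒ V=54.4780 exercise | (k=8,j=3): S=106.2129, (K−S)⁺=27.2871, hold=26.6924 ⇒ V=27.2871 exercise | (k=8,j=4): S=142.7600, (K−S)⁺=0.0000, hold=5.3831 ⇒ V=5.3831 continue | (k=8,j=5): S=191.8827, (K−S)⁺=0.0000, hold=0.0000 ⇒ V=0.0000 continue | (k=8,j=6): S=257.9083, (K−S)⁺=0.0000, hold=0.0000 ⇒ V=0.0000 continue | (k=8,j=7): S=346.6527, (K−S)⁺=0.0000, hold=0.0000 ⇒ V=0.0000 continue | (k=8,j=8): S=465.9336, (K−S)⁺=0.0000, hold=0.0000 ⇒ V=0.0000 continue  boundary S*=106.2129
step 7: (k=7,j=0): S=50.7112, (K−S)⁺=82.7888, hold=82.1941 ⇒ V=82.7888 exercise | (k=7,j=1): S=68.1606, (K−S)⁺=65.3394, hold=64.7448 ⇒ V=65.3394 exercise | (k=7,j=2): S=91.6141, (K−S)⁺=41.8859, hold=41.2912 ⇒ V=41.8859 exercise | (k=7,j=3): S=123.1379, (K−S)⁺=10.3621, hold=16.7382 ⇒ V=16.7382 continue | (k=7,j=4): S=165.5089, (K−S)⁺=0.0000, hold=2.7965 ⇒ V=2.7965 continue | (k=7,j=5): S=222.4593, (K−S)⁺=0.0000, hold=0.0000 ⇒ V=0.0000 continue | (k=7,j=6): S=299.0060, (K−S)⁺=0.0000, hold=0.0000 ⇒ V=0.0000 continue | (k=7,j=7): S=401.8920, (K−S)⁺=0.0000, hold=0.0000 ⇒ V=0.0000 continue  boundary S*=91.6141
step 6: (k=6,j=0): S=58.7920, (K−S)⁺=74.7080, hold=74.1133 ⇒ V=74.7080 exercise | (k=6,j=1): S=79.0220, (K−S)⁺=54.4780, hold=53.8834 ⇒ V=54.4780 exercise | (k=6,j=2): S=106.2129, (K−S)⁺=27.2871, hold=29.7278 ⇒ V=29.7278 continue | (k=6,j=3): S=142.7600, (K−S)⁺=0.0000, hold=10.0267 ⇒ V=10.0267 continue | (k=6,j=4): S=191.8827, (K−S)⁺=0.0000, hold=1.4528 ⇒ V=1.4528 continue | (k=6,j=5): S=257.9083, (K−S)⁺=0.0000, hold=0.0000 ⇒ V=0.0000 continue | (k=6,j=6): S=346.6527, (K−S)⁺=0.0000, hold=0.0000 ⇒ V=0.0000 continue  boundary S*=79.0220
step 5: (k=5,j=0): S=68.1606, (K−S)⁺=65.3394, hold=64.7448 ⇒ V=65.3394 exercise | (k=5,j=1): S=91.6141, (K−S)⁺=41.8859, hold=42.4531 ⇒ V=42.4531 continue | (k=5,j=2): S=123.1379, (K−S)⁺=10.3621, hold=20.2167 ⇒ V=20.2167 continue | (k=5,j=3): S=165.5089, (K−S)⁺=0.0000, hold=5.9004 ⇒ V=5.9004 continue | (k=5,j=4): S=222.4593, (K−S)⁺=0.0000, hold=0.7547 ⇒ V=0.7547 continue | (k=5,j=5): S=299.0060, (K−S)⁺=0.0000, hold=0.0000 ⇒ V=0.0000 continue  boundary S*=68.1606
step 4: (k=4,j=0): S=79.0220, (K−S)⁺=54.4780, hold=54.1534 ⇒ V=54.4780 exercise | (k=4,j=1): S=106.2129, (K−S)⁺=27.2871, hold=31.6784 ⇒ V=31.6784 continue | (k=4,j=2): S=142.7600, (K−S)⁺=0.0000, hold=13.3114 ⇒ V=13.3114 continue | (k=4,j=3): S=191.8827, (K−S)⁺=0.0000, hold=3.4245 ⇒ V=3.4245 continue | (k=4,j=4): S=257.9083, (K−S)⁺=0.0000, hold=0.3921 ⇒ V=0.3921 continue  boundary S*=79.0220
step 3: (k=3,j=0): S=91.6141, (K−S)⁺=41.8859, hold=43.3816 ⇒ V=43.3816 continue | (k=3,j=1): S=123.1379, (K−S)⁺=10.3621, hold=22.7937 ⇒ V=22.7937 continue | (k=3,j=2): S=165.5089, (K−S)⁺=0.0000, hold=8.5455 ⇒ V=8.5455 continue | (k=3,j=3): S=222.4593, (K−S)⁺=0.0000, hold=1.9657 ⇒ V=1.9657 continue  boundary S*=-
step 2: (k=2,j=0): S=106.2129, (K−S)⁺=27.2871, hold=33.3876 ⇒ V=33.3876 continue | (k=2,j=1): S=142.7600, (K−S)⁺=0.0000, hold=15.9094 ⇒ V=15.9094 continue | (k=2,j=2): S=191.8827, (K−S)⁺=0.0000, hold=5.3751 ⇒ V=5.3751 continue  boundary S*=-
step 1: (k=1,j=0): S=123.1379, (K−S)⁺=10.3621, hold=24.9184 ⇒ V=24.9184 continue | (k=1,j=1): S=165.5089, (K−S)⁺=0.0000, hold=10.8237 ⇒ V=10.8237 continue  boundary S*=-
step 0: (k=0,j=0): S=142.7600, (K−S)⁺=0.0000, hold=18.0976 ⇒ V=18.0976 continue  boundary S*=-

price = 18.0976
boundary = - - - - 79.0220 68.1606 79.0220 91.6141 106.2129
tree:
18.0976
24.9184 10.8237
33.3876 15.9094 5.3751
43.3816 22.7937 8.5455 1.9657
54.4780 31.6784 13.3114 3.4245 0.3921
65.3394 42.4531 20.2167 5.9004 0.7547 0.0000
74.7080 54.4780 29.7278 10.0267 1.4528 0.0000 0.0000
82.7888 65.3394 41.8859 16.7382 2.7965 0.0000 0.0000 0.0000
89.7590 74.7080 54.4780 27.2871 5.3831 0.0000 0.0000 0.0000 0.0000
95.7711 82.7888 65.3394 41.8859 10.3621 0.0000 0.0000 0.0000 0.0000 0.0000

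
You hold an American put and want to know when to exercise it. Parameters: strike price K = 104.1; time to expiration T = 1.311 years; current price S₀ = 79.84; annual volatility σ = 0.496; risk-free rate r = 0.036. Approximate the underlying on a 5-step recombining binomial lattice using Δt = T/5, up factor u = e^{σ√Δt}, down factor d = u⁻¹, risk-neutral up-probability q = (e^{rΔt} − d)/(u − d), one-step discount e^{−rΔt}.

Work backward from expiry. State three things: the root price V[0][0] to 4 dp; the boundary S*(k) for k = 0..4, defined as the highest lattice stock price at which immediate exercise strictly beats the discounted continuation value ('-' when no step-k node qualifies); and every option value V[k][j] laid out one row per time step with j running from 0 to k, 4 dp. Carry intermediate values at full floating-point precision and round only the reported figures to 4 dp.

Δt=0.26220, u=1.28914, d=0.77571, q=0.45532, disc=e^(-rΔt)=0.99061
k=5 terminal: V=max(K-S,0) → 81.6761 66.8338 42.1675 1.1747 0.0000 0.0000
k=4: j=0 S=28.9077 intr=75.1923 cont=74.2143 V=75.1923[EX]; j=1 S=48.0416 intr=56.0584 cont=55.0804 V=56.0584[EX]; j=2 S=79.8400 intr=24.2600 cont=23.2820 V=24.2600[EX]; j=3 S=132.6857 intr=0.0000 cont=0.6338 V=0.6338[hold]; j=4 S=220.5096 intr=0.0000 cont=0.0000 V=0.0000[hold]  S*(4)=79.8400
k=3: j=0 S=37.2662 intr=66.8338 cont=65.8558 V=66.8338[EX]; j=1 S=61.9325 intr=42.1675 cont=41.1895 V=42.1675[EX]; j=2 S=102.9253 intr=1.1747 cont=13.3758 V=13.3758[hold]; j=3 S=171.0510 intr=0.0000 cont=0.3420 V=0.3420[hold]  S*(3)=61.9325
k=2: j=0 S=48.0416 intr=56.0584 cont=55.0804 V=56.0584[EX]; j=1 S=79.8400 intr=24.2600 cont=28.7852 V=28.7852[hold]; j=2 S=132.6857 intr=0.0000 cont=7.3714 V=7.3714[hold]  S*(2)=48.0416
k=1: j=0 S=61.9325 intr=42.1675 cont=43.2305 V=43.2305[hold]; j=1 S=102.9253 intr=1.1747 cont=18.8563 V=18.8563[hold]  S*(1)=-
k=0: j=0 S=79.8400 intr=24.2600 cont=31.8307 V=31.8307[hold]  S*(0)=-

price = 31.8307
boundary = - - 48.0416 61.9325 79.8400
tree:
31.8307
43.2305 18.8563
56.0584 28.7852 7.3714
66.8338 42.1675 13.3758 0.3420
75.1923 56.0584 24.2600 0.6338 0.0000
81.6761 66.8338 42.1675 1.1747 0.0000 0.0000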